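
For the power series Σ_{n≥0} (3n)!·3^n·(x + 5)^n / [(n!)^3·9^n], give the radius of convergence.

R = 1/9

The ratio of consecutive coefficients is (3n+1)·(3n+2)·(3n+3)/(n+1)³ · 3/9 → 9.
Thus R = 1/(9) = 1/9.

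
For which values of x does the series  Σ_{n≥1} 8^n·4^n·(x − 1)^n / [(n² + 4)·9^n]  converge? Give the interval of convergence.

The ratio of consecutive coefficients is [(n² + 4)/((n+1)² + 4)] · 8·4/9 → 32/9.
Thus R = 1/(32/9) = 9/32.
When x = 41/32, the terms are on the order of 1/n², so the series converges absolutely by comparison with the p-series (p = 2 > 1).
At x = 23/32: the series is dominated by a constant times Σ 1/n², which converges (p = 2 > 1).

[23/32, 41/32]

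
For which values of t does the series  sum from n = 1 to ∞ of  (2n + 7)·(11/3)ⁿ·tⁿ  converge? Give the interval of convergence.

(-3/11, 3/11)

Apply the ratio test: |a_{n+1}| / |a_n| = [(2(n+1) + 7)/(2n + 7)] · 11/3, which tends to 11/3 as n → ∞.
Convergence for |t| · 11/3 < 1, i.e. |t| < 3/11. So R = 3/11.
Check t = 3/11: the terms do not tend to 0, so the series diverges.
At t = -3/11: the terms have absolute value of order n, which does not tend to 0, so the series diverges by the divergence test.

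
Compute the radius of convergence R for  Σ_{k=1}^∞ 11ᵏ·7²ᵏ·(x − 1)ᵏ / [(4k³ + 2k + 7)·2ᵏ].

Ratio test: |a_{k+1}/a_k| = [(4k³ + 2k + 7)/(4(k+1)³ + 2(k+1) + 7)] · 11·49/2 → 539/2 as k → ∞.
The series converges when 539/2 · |x − 1| < 1, giving R = 2/539.

R = 2/539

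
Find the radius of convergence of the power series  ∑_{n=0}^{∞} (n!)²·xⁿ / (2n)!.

Apply the ratio test: |a_{n+1}| / |a_n| = (n+1)²/[(2n+1)·(2n+2)], which tends to 1/4 as n → ∞.
Hence the series converges for |x| < 1/(1/4) = 4, so the radius of convergence is 4.

R = 4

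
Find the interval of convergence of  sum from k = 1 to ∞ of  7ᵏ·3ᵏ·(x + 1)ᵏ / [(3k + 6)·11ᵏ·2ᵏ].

The ratio of consecutive coefficients is [(3k + 6)/(3(k+1) + 6)] · 7·3/(11·2) → 21/22.
Convergence for |x + 1| · 21/22 < 1, i.e. |x + 1| < 22/21. So R = 22/21.
Check x = 1/21: comparison with the harmonic series Σ 1/k shows the series diverges.
At x = -43/21: an alternating series whose terms decrease to 0 in absolute value, so it converges by the Leibniz criterion.

[-43/21, 1/21)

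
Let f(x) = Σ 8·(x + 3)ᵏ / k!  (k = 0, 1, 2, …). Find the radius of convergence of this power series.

Apply the ratio test: |a_{k+1}| / |a_k| = 8/8 · 1/(k+1), which tends to 0 as k → ∞.
The ratio tends to 0 regardless of x, hence R = ∞.

R = ∞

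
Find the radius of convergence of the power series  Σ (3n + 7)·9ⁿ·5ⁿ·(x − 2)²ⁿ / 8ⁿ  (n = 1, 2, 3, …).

R = 2√10/15

By the ratio test, |a_{n+1}/a_n| = [(3(n+1) + 7)/(3n + 7)] · 9·5/8 → 45/8.
Writing y = (x − 2)², the series in y has radius 8/45, so |x − 2| < √(8/45) and R = 2√10/15.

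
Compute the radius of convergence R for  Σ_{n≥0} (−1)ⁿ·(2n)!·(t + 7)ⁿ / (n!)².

Ratio test: |a_{n+1}/a_n| = (2n+1)·(2n+2)/(n+1)² → 4 as n → ∞.
Thus R = 1/(4) = 1/4.

R = 1/4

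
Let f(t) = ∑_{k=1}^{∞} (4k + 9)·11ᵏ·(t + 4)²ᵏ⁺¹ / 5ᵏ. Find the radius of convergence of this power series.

The ratio of consecutive coefficients is [(4(k+1) + 9)/(4k + 9)] · 11/5 → 11/5.
Since the exponent of (t + 4) increases by 2 each term, convergence requires |t + 4|² < 5/11, hence R = √55/11.

R = √55/11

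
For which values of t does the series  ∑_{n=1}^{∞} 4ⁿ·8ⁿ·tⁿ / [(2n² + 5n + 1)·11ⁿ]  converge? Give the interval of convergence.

[-11/32, 11/32]

By the ratio test, |a_{n+1}/a_n| = [(2n² + 5n + 1)/(2(n+1)² + 5(n+1) + 1)] · 4·8/11 → 32/11.
Convergence for |t| · 32/11 < 1, i.e. |t| < 11/32. So R = 11/32.
When t = 11/32, absolute convergence follows by limit comparison with Σ 1/n².
Check t = -11/32: the terms are on the order of 1/n², so the series converges absolutely by comparison with the p-series (p = 2 > 1).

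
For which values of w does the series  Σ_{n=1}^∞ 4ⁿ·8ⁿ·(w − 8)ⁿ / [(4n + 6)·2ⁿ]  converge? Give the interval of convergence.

[127/16, 129/16)

Ratio test: |a_{n+1}/a_n| = [(4n + 6)/(4(n+1) + 6)] · 4·8/2 → 16 as n → ∞.
Thus R = 1/(16) = 1/16.
When w = 129/16, the terms are asymptotic to a nonzero constant times 1/n, so the series diverges by limit comparison with Σ 1/n.
When w = 127/16, the terms alternate in sign and decrease monotonically to 0 in absolute value (size ~ c/n), so the alternating series test gives convergence.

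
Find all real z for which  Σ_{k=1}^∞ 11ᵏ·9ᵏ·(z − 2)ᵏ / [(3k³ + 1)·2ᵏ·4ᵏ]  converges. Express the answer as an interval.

By the ratio test, |a_{k+1}/a_k| = [(3k³ + 1)/(3(k+1)³ + 1)] · 11·9/(2·4) → 99/8.
Thus R = 1/(99/8) = 8/99.
At z = 206/99: absolute convergence follows by limit comparison with Σ 1/k³.
When z = 190/99, absolute convergence follows by limit comparison with Σ 1/k³.

[190/99, 206/99]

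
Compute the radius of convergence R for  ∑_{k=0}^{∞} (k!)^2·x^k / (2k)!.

The ratio of consecutive coefficients is (k+1)²/[(2k+1)·(2k+2)] → 1/4.
Thus R = 1/(1/4) = 4.

R = 4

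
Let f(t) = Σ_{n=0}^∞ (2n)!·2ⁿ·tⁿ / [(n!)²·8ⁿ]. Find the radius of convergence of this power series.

Apply the ratio test: |a_{n+1}| / |a_n| = (2n+1)·(2n+2)/(n+1)² · 2/8, which tends to 1 as n → ∞.
Hence R = 1.

R = 1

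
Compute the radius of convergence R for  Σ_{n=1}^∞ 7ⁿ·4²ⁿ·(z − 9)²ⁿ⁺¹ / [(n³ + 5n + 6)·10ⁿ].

R = √70/28

Ratio test: |a_{n+1}/a_n| = [(n³ + 5n + 6)/((n+1)³ + 5(n+1) + 6)] · 7·16/10 → 56/5 as n → ∞.
Writing y = (z − 9)², the series in y has radius 5/56, so |z − 9| < √(5/56) and R = √70/28.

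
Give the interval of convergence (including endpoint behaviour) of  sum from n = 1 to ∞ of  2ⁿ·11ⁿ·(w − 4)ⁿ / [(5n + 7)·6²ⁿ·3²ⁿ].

[-118/11, 206/11)

Ratio test: |a_{n+1}/a_n| = [(5n + 7)/(5(n+1) + 7)] · 2·11/(36·9) → 11/162 as n → ∞.
Thus R = 1/(11/162) = 162/11.
Endpoint w = 206/11: comparison with the harmonic series Σ 1/n shows the series diverges.
Endpoint w = -118/11: the terms alternate in sign and decrease monotonically to 0 in absolute value (size ~ c/n), so the alternating series test gives convergence.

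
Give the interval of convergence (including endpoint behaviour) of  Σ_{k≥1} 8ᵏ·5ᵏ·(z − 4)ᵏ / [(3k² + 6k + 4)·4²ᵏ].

The ratio of consecutive coefficients is [(3k² + 6k + 4)/(3(k+1)² + 6(k+1) + 4)] · 8·5/16 → 5/2.
Hence the series converges for |z − 4| < 1/(5/2) = 2/5, so the radius of convergence is 2/5.
At z = 22/5: the series is dominated by a constant times Σ 1/k², which converges (p = 2 > 1).
Check z = 18/5: the series is dominated by a constant times Σ 1/k², which converges (p = 2 > 1).

[18/5, 22/5]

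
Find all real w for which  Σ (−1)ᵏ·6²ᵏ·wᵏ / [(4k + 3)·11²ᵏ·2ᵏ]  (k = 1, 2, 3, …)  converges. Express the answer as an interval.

(-121/18, 121/18]

Apply the ratio test: |a_{k+1}| / |a_k| = [(4k + 3)/(4(k+1) + 3)] · 36/(121·2), which tends to 18/121 as k → ∞.
Hence the series converges for |w| < 1/(18/121) = 121/18, so the radius of convergence is 121/18.
Check w = 121/18: the terms alternate in sign and decrease monotonically to 0 in absolute value (size ~ c/k), so the alternating series test gives convergence.
At w = -121/18: comparison with the harmonic series Σ 1/k shows the series diverges.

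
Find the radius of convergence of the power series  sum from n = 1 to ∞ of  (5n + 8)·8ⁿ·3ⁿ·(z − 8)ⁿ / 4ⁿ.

Apply the ratio test: |a_{n+1}| / |a_n| = [(5(n+1) + 8)/(5n + 8)] · 8·3/4, which tends to 6 as n → ∞.
Convergence for |z − 8| · 6 < 1, i.e. |z − 8| < 1/6. So R = 1/6.

R = 1/6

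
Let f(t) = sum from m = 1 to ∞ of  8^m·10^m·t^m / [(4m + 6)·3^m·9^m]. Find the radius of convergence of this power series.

R = 27/80

By the ratio test, |a_{m+1}/a_m| = [(4m + 6)/(4(m+1) + 6)] · 8·10/(3·9) → 80/27.
Convergence for |t| · 80/27 < 1, i.e. |t| < 27/80. So R = 27/80.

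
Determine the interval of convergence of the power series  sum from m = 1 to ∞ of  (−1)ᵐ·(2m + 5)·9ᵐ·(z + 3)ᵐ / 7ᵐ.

Apply the ratio test: |a_{m+1}| / |a_m| = [(2(m+1) + 5)/(2m + 5)] · 9/7, which tends to 9/7 as m → ∞.
Convergence for |z + 3| · 9/7 < 1, i.e. |z + 3| < 7/9. So R = 7/9.
Endpoint z = -20/9: the m-th term does not approach 0; divergence by the term test.
Endpoint z = -34/9: the terms have absolute value of order m, which does not tend to 0, so the series diverges by the divergence test.

(-34/9, -20/9)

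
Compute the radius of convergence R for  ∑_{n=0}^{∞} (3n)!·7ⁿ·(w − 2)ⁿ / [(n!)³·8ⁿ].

R = 8/189

Ratio test: |a_{n+1}/a_n| = (3n+1)·(3n+2)·(3n+3)/(n+1)³ · 7/8 → 189/8 as n → ∞.
The series converges when 189/8 · |w − 2| < 1, giving R = 8/189.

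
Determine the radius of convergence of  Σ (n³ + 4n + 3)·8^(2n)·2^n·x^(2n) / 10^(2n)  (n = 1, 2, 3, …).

The ratio of consecutive coefficients is [((n+1)³ + 4(n+1) + 3)/(n³ + 4n + 3)] · 64·2/100 → 32/25.
Since the exponent of x increases by 2 each term, convergence requires |x|² < 25/32, hence R = 5√2/8.

R = 5√2/8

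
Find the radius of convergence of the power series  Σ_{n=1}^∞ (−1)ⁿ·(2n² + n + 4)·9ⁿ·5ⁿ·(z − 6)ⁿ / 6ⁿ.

R = 2/15

The ratio of consecutive coefficients is [(2(n+1)² + (n+1) + 4)/(2n² + n + 4)] · 9·5/6 → 15/2.
Hence the series converges for |z − 6| < 1/(15/2) = 2/15, so the radius of convergence is 2/15.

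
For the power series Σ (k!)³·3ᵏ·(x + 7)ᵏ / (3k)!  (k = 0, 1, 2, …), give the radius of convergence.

The ratio of consecutive coefficients is (k+1)³/[(3k+1)·(3k+2)·(3k+3)] · 3 → 1/9.
Convergence for |x + 7| · 1/9 < 1, i.e. |x + 7| < 9. So R = 9.

R = 9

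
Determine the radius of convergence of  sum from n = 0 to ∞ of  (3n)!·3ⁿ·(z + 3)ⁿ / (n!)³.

Apply the ratio test: |a_{n+1}| / |a_n| = (3n+1)·(3n+2)·(3n+3)/(n+1)³ · 3, which tends to 81 as n → ∞.
Thus R = 1/(81) = 1/81.

R = 1/81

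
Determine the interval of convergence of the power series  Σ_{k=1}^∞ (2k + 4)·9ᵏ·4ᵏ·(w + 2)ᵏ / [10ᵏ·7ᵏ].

The ratio of consecutive coefficients is [(2(k+1) + 4)/(2k + 4)] · 9·4/(10·7) → 18/35.
Convergence for |w + 2| · 18/35 < 1, i.e. |w + 2| < 35/18. So R = 35/18.
When w = -1/18, the terms have absolute value of order k, which does not tend to 0, so the series diverges by the divergence test.
When w = -71/18, the terms do not tend to 0, so the series diverges.

(-71/18, -1/18)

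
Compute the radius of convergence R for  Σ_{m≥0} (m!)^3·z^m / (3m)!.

R = 27

Apply the ratio test: |a_{m+1}| / |a_m| = (m+1)³/[(3m+1)·(3m+2)·(3m+3)], which tends to 1/27 as m → ∞.
Convergence for |z| · 1/27 < 1, i.e. |z| < 27. So R = 27.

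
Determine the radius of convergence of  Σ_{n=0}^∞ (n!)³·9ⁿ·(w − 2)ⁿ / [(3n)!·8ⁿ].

R = 24

Ratio test: |a_{n+1}/a_n| = (n+1)³/[(3n+1)·(3n+2)·(3n+3)] · 9/8 → 1/24 as n → ∞.
Thus R = 1/(1/24) = 24.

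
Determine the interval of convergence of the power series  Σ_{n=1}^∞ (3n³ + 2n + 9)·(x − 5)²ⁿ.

(4, 6)

Ratio test: |a_{n+1}/a_n| = (3(n+1)³ + 2(n+1) + 9)/(3n³ + 2n + 9) → 1 as n → ∞.
Writing y = (x − 5)², the series in y has radius 1, so |x − 5| < √(1) = 1 and R = 1.
Endpoint x = 6: the n-th term does not approach 0; divergence by the term test.
When x = 4, the n-th term does not approach 0; divergence by the term test.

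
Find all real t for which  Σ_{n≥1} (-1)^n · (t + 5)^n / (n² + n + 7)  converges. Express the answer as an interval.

Apply the ratio test: |a_{n+1}| / |a_n| = (n² + n + 7)/((n+1)² + (n+1) + 7), which tends to 1 as n → ∞.
Hence R = 1.
When t = -4, the terms are on the order of 1/n², so the series converges absolutely by comparison with the p-series (p = 2 > 1).
Endpoint t = -6: the terms are on the order of 1/n², so the series converges absolutely by comparison with the p-series (p = 2 > 1).

[-6, -4]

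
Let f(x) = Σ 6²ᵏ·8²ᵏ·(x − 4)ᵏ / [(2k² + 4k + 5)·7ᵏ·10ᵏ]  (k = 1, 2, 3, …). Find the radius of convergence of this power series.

R = 35/1152

Apply the ratio test: |a_{k+1}| / |a_k| = [(2k² + 4k + 5)/(2(k+1)² + 4(k+1) + 5)] · 36·64/(7·10), which tends to 1152/35 as k → ∞.
Hence the series converges for |x − 4| < 1/(1152/35) = 35/1152, so the radius of convergence is 35/1152.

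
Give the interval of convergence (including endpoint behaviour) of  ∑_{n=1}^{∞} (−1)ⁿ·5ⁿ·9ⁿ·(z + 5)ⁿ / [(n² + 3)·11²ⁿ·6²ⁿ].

[-509/5, 459/5]

By the ratio test, |a_{n+1}/a_n| = [(n² + 3)/((n+1)² + 3)] · 5·9/(121·36) → 5/484.
Convergence for |z + 5| · 5/484 < 1, i.e. |z + 5| < 484/5. So R = 484/5.
When z = 459/5, the series is dominated by a constant times Σ 1/n², which converges (p = 2 > 1).
Check z = -509/5: the terms are on the order of 1/n², so the series converges absolutely by comparison with the p-series (p = 2 > 1).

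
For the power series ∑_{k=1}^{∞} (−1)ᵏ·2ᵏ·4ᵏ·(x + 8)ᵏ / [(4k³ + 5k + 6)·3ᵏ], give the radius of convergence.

The ratio of consecutive coefficients is [(4k³ + 5k + 6)/(4(k+1)³ + 5(k+1) + 6)] · 2·4/3 → 8/3.
Thus R = 1/(8/3) = 3/8.

R = 3/8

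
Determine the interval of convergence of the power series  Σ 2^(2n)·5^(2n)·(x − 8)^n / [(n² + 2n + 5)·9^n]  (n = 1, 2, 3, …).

[791/100, 809/100]

Apply the ratio test: |a_{n+1}| / |a_n| = [(n² + 2n + 5)/((n+1)² + 2(n+1) + 5)] · 4·25/9, which tends to 100/9 as n → ∞.
Thus R = 1/(100/9) = 9/100.
When x = 809/100, the series is dominated by a constant times Σ 1/n², which converges (p = 2 > 1).
Endpoint x = 791/100: the series is dominated by a constant times Σ 1/n², which converges (p = 2 > 1).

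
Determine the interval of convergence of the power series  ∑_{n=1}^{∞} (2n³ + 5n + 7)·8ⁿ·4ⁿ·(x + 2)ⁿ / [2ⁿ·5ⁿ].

The ratio of consecutive coefficients is [(2(n+1)³ + 5(n+1) + 7)/(2n³ + 5n + 7)] · 8·4/(2·5) → 16/5.
Hence the series converges for |x + 2| < 1/(16/5) = 5/16, so the radius of convergence is 5/16.
Endpoint x = -27/16: the terms do not tend to 0, so the series diverges.
Check x = -37/16: the terms do not tend to 0, so the series diverges.

(-37/16, -27/16)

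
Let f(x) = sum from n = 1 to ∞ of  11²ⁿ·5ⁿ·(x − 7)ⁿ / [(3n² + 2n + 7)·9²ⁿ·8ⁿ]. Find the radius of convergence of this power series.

R = 648/605

Ratio test: |a_{n+1}/a_n| = [(3n² + 2n + 7)/(3(n+1)² + 2(n+1) + 7)] · 121·5/(81·8) → 605/648 as n → ∞.
Hence the series converges for |x − 7| < 1/(605/648) = 648/605, so the radius of convergence is 648/605.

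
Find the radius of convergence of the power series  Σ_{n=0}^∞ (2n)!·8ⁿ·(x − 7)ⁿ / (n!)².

R = 1/32

Ratio test: |a_{n+1}/a_n| = (2n+1)·(2n+2)/(n+1)² · 8 → 32 as n → ∞.
The series converges when 32 · |x − 7| < 1, giving R = 1/32.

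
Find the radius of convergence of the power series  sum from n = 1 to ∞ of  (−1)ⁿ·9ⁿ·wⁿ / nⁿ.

R = ∞

Applying the root test, |a_n|^(1/n) = 9/n → 0.
Since the n-th root of |a_n| tends to 0, the series converges for all real w; R = ∞.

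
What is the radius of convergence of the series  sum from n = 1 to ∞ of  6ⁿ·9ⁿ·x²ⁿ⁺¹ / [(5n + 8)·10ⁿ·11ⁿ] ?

R = √165/9

By the ratio test, |a_{n+1}/a_n| = [(5n + 8)/(5(n+1) + 8)] · 6·9/(10·11) → 27/55.
Since the exponent of x increases by 2 each term, convergence requires |x|² < 55/27, hence R = √165/9.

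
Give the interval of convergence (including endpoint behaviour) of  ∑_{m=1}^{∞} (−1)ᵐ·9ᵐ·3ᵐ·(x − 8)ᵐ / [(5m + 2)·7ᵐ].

The ratio of consecutive coefficients is [(5m + 2)/(5(m+1) + 2)] · 9·3/7 → 27/7.
Convergence for |x − 8| · 27/7 < 1, i.e. |x − 8| < 7/27. So R = 7/27.
Check x = 223/27: convergence follows from the alternating series test (terms decrease monotonically to 0).
Endpoint x = 209/27: the terms are asymptotic to a nonzero constant times 1/m, so the series diverges by limit comparison with Σ 1/m.

(209/27, 223/27]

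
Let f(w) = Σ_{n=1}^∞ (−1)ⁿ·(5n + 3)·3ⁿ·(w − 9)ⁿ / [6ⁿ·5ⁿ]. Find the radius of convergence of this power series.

R = 10

By the ratio test, |a_{n+1}/a_n| = [(5(n+1) + 3)/(5n + 3)] · 3/(6·5) → 1/10.
Convergence for |w − 9| · 1/10 < 1, i.e. |w − 9| < 10. So R = 10.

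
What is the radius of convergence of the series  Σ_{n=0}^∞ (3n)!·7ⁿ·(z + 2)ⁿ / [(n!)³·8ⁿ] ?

R = 8/189

The ratio of consecutive coefficients is (3n+1)·(3n+2)·(3n+3)/(n+1)³ · 7/8 → 189/8.
Hence the series converges for |z + 2| < 1/(189/8) = 8/189, so the radius of convergence is 8/189.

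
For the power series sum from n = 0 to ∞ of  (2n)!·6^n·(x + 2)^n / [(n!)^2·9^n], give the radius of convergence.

R = 3/8

The ratio of consecutive coefficients is (2n+1)·(2n+2)/(n+1)² · 6/9 → 8/3.
Convergence for |x + 2| · 8/3 < 1, i.e. |x + 2| < 3/8. So R = 3/8.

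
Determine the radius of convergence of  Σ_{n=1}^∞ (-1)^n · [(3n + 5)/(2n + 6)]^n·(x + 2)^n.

R = 2/3

Root test: |a_n|^(1/n) = (3n + 5)/(2n + 6) → 3/2.
Convergence for |x + 2| · 3/2 < 1, i.e. |x + 2| < 2/3. So R = 2/3.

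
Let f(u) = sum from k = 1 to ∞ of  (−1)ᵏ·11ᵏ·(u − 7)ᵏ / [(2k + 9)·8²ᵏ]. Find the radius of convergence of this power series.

Apply the ratio test: |a_{k+1}| / |a_k| = [(2k + 9)/(2(k+1) + 9)] · 11/64, which tends to 11/64 as k → ∞.
Hence the series converges for |u − 7| < 1/(11/64) = 64/11, so the radius of convergence is 64/11.

R = 64/11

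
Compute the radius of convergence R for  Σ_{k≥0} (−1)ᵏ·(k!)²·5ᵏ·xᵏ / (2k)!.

R = 4/5

Apply the ratio test: |a_{k+1}| / |a_k| = (k+1)²/[(2k+1)·(2k+2)] · 5, which tends to 5/4 as k → ∞.
Convergence for |x| · 5/4 < 1, i.e. |x| < 4/5. So R = 4/5.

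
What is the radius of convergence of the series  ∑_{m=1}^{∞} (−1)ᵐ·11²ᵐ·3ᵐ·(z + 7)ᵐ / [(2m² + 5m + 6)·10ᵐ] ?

R = 10/363

By the ratio test, |a_{m+1}/a_m| = [(2m² + 5m + 6)/(2(m+1)² + 5(m+1) + 6)] · 121·3/10 → 363/10.
Hence the series converges for |z + 7| < 1/(363/10) = 10/363, so the radius of convergence is 10/363.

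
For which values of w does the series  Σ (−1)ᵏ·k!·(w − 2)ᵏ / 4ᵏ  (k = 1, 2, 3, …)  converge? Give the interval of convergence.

Apply the ratio test: |a_{k+1}| / |a_k| = (k+1) · 1/4, which tends to ∞ as k → ∞.
The terms grow without bound for any (w − 2) ≠ 0, so R = 0 (convergence only at w = 2).

{2}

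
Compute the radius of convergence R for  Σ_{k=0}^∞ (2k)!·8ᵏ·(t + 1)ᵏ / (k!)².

R = 1/32

The ratio of consecutive coefficients is (2k+1)·(2k+2)/(k+1)² · 8 → 32.
Hence the series converges for |t + 1| < 1/(32) = 1/32, so the radius of convergence is 1/32.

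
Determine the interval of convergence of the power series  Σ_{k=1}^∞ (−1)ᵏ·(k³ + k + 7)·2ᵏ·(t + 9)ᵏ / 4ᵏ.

(-11, -7)

By the ratio test, |a_{k+1}/a_k| = [((k+1)³ + (k+1) + 7)/(k³ + k + 7)] · 2/4 → 1/2.
Convergence for |t + 9| · 1/2 < 1, i.e. |t + 9| < 2. So R = 2.
Endpoint t = -7: the k-th term does not approach 0; divergence by the term test.
When t = -11, the k-th term does not approach 0; divergence by the term test.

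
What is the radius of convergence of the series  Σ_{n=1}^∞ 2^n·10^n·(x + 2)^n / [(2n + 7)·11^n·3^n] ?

Apply the ratio test: |a_{n+1}| / |a_n| = [(2n + 7)/(2(n+1) + 7)] · 2·10/(11·3), which tends to 20/33 as n → ∞.
Hence the series converges for |x + 2| < 1/(20/33) = 33/20, so the radius of convergence is 33/20.

R = 33/20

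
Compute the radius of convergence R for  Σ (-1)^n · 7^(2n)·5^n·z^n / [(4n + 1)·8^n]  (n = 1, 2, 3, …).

R = 8/245

The ratio of consecutive coefficients is [(4n + 1)/(4(n+1) + 1)] · 49·5/8 → 245/8.
The series converges when 245/8 · |z| < 1, giving R = 8/245.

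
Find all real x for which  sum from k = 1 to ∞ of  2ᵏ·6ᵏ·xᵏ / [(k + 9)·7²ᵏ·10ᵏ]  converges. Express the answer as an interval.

Ratio test: |a_{k+1}/a_k| = [(k + 9)/((k+1) + 9)] · 2·6/(49·10) → 6/245 as k → ∞.
Thus R = 1/(6/245) = 245/6.
At x = 245/6: the terms behave like c/k; limit comparison with the harmonic series gives divergence.
Endpoint x = -245/6: the terms alternate in sign and decrease monotonically to 0 in absolute value (size ~ c/k), so the alternating series test gives convergence.

[-245/6, 245/6)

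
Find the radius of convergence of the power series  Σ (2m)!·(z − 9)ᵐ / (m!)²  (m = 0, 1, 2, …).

R = 1/4

Apply the ratio test: |a_{m+1}| / |a_m| = (2m+1)·(2m+2)/(m+1)², which tends to 4 as m → ∞.
Hence the series converges for |z − 9| < 1/(4) = 1/4, so the radius of convergence is 1/4.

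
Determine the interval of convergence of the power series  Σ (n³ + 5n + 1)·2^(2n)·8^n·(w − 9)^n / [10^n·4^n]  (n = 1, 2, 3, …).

Ratio test: |a_{n+1}/a_n| = [((n+1)³ + 5(n+1) + 1)/(n³ + 5n + 1)] · 4·8/(10·4) → 4/5 as n → ∞.
Thus R = 1/(4/5) = 5/4.
At w = 41/4: the terms have absolute value of order n³, which does not tend to 0, so the series diverges by the divergence test.
When w = 31/4, the terms do not tend to 0, so the series diverges.

(31/4, 41/4)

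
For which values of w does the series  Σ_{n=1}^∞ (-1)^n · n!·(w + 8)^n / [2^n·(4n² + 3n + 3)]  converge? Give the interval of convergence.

{-8}

Ratio test: |a_{n+1}/a_n| = (n+1) · 1/2 · (4n² + 3n + 3)/(4(n+1)² + 3(n+1) + 3) → ∞ as n → ∞.
The terms grow without bound for any (w + 8) ≠ 0, so R = 0 (convergence only at w = -8).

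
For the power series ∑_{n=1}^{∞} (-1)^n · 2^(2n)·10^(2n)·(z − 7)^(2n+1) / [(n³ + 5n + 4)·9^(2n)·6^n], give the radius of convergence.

R = 9√6/20

The ratio of consecutive coefficients is [(n³ + 5n + 4)/((n+1)³ + 5(n+1) + 4)] · 4·100/(81·6) → 200/243.
Writing y = (z − 7)², the series in y has radius 243/200, so |z − 7| < √(243/200) and R = 9√6/20.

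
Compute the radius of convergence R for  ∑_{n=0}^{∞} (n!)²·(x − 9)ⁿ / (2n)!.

The ratio of consecutive coefficients is (n+1)²/[(2n+1)·(2n+2)] → 1/4.
Thus R = 1/(1/4) = 4.

R = 4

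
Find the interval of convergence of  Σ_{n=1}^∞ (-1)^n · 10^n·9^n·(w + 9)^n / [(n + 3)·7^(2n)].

The ratio of consecutive coefficients is [(n + 3)/((n+1) + 3)] · 10·9/49 → 90/49.
Hence the series converges for |w + 9| < 1/(90/49) = 49/90, so the radius of convergence is 49/90.
At w = -761/90: an alternating series whose terms decrease to 0 in absolute value, so it converges by the Leibniz criterion.
Check w = -859/90: the terms are asymptotic to a nonzero constant times 1/n, so the series diverges by limit comparison with Σ 1/n.

(-859/90, -761/90]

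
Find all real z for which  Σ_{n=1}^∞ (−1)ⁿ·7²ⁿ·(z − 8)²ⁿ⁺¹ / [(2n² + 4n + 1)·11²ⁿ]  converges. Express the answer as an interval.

[45/7, 67/7]

The ratio of consecutive coefficients is [(2n² + 4n + 1)/(2(n+1)² + 4(n+1) + 1)] · 49/121 → 49/121.
Successive powers of (z − 8) differ by 2, so the series converges when |z − 8|² · 49/121 < 1, i.e. |z − 8| < √(121/49) = 11/7. So R = 11/7.
At z = 67/7: the series is dominated by a constant times Σ 1/n², which converges (p = 2 > 1).
At z = 45/7: absolute convergence follows by limit comparison with Σ 1/n².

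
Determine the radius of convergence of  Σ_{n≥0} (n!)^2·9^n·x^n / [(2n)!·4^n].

Apply the ratio test: |a_{n+1}| / |a_n| = (n+1)²/[(2n+1)·(2n+2)] · 9/4, which tends to 9/16 as n → ∞.
Thus R = 1/(9/16) = 16/9.

R = 16/9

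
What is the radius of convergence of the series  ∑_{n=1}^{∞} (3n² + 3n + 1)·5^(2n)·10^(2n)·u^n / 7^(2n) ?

R = 49/2500

Ratio test: |a_{n+1}/a_n| = [(3(n+1)² + 3(n+1) + 1)/(3n² + 3n + 1)] · 25·100/49 → 2500/49 as n → ∞.
Convergence for |u| · 2500/49 < 1, i.e. |u| < 49/2500. So R = 49/2500.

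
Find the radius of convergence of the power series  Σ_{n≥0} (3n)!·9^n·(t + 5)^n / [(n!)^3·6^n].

The ratio of consecutive coefficients is (3n+1)·(3n+2)·(3n+3)/(n+1)³ · 9/6 → 81/2.
The series converges when 81/2 · |t + 5| < 1, giving R = 2/81.

R = 2/81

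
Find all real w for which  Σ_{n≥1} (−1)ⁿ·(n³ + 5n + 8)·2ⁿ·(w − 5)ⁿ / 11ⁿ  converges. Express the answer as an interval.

The ratio of consecutive coefficients is [((n+1)³ + 5(n+1) + 8)/(n³ + 5n + 8)] · 2/11 → 2/11.
Hence the series converges for |w − 5| < 1/(2/11) = 11/2, so the radius of convergence is 11/2.
Endpoint w = 21/2: the terms do not tend to 0, so the series diverges.
At w = -1/2: the n-th term does not approach 0; divergence by the term test.

(-1/2, 21/2)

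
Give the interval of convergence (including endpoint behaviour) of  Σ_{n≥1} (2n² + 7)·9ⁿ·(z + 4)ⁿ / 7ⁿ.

(-43/9, -29/9)

Apply the ratio test: |a_{n+1}| / |a_n| = [(2(n+1)² + 7)/(2n² + 7)] · 9/7, which tends to 9/7 as n → ∞.
Hence the series converges for |z + 4| < 1/(9/7) = 7/9, so the radius of convergence is 7/9.
Check z = -29/9: the terms have absolute value of order n², which does not tend to 0, so the series diverges by the divergence test.
At z = -43/9: the terms have absolute value of order n², which does not tend to 0, so the series diverges by the divergence test.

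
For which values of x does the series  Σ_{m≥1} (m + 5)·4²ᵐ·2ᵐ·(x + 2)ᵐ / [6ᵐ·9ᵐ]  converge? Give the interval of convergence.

The ratio of consecutive coefficients is [((m+1) + 5)/(m + 5)] · 16·2/(6·9) → 16/27.
Hence the series converges for |x + 2| < 1/(16/27) = 27/16, so the radius of convergence is 27/16.
When x = -5/16, the m-th term does not approach 0; divergence by the term test.
When x = -59/16, the terms have absolute value of order m, which does not tend to 0, so the series diverges by the divergence test.

(-59/16, -5/16)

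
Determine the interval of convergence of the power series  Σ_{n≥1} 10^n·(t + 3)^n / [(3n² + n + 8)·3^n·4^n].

[-21/5, -9/5]

By the ratio test, |a_{n+1}/a_n| = [(3n² + n + 8)/(3(n+1)² + (n+1) + 8)] · 10/(3·4) → 5/6.
Convergence for |t + 3| · 5/6 < 1, i.e. |t + 3| < 6/5. So R = 6/5.
Check t = -9/5: the series is dominated by a constant times Σ 1/n², which converges (p = 2 > 1).
At t = -21/5: absolute convergence follows by limit comparison with Σ 1/n².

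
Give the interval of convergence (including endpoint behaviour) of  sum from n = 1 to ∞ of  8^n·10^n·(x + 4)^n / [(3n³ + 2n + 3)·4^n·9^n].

Apply the ratio test: |a_{n+1}| / |a_n| = [(3n³ + 2n + 3)/(3(n+1)³ + 2(n+1) + 3)] · 8·10/(4·9), which tends to 20/9 as n → ∞.
Hence the series converges for |x + 4| < 1/(20/9) = 9/20, so the radius of convergence is 9/20.
When x = -71/20, the terms are on the order of 1/n³, so the series converges absolutely by comparison with the p-series (p = 3 > 1).
When x = -89/20, absolute convergence follows by limit comparison with Σ 1/n³.

[-89/20, -71/20]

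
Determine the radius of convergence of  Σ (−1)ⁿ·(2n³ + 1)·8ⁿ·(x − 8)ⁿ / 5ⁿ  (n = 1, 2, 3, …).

R = 5/8

The ratio of consecutive coefficients is [(2(n+1)³ + 1)/(2n³ + 1)] · 8/5 → 8/5.
Hence the series converges for |x − 8| < 1/(8/5) = 5/8, so the radius of convergence is 5/8.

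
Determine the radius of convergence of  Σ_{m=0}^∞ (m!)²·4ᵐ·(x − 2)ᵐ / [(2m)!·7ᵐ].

By the ratio test, |a_{m+1}/a_m| = (m+1)²/[(2m+1)·(2m+2)] · 4/7 → 1/7.
The series converges when 1/7 · |x − 2| < 1, giving R = 7.

R = 7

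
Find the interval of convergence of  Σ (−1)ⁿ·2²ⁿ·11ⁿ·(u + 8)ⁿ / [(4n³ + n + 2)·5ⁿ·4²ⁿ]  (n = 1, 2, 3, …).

[-108/11, -68/11]

By the ratio test, |a_{n+1}/a_n| = [(4n³ + n + 2)/(4(n+1)³ + (n+1) + 2)] · 4·11/(5·16) → 11/20.
Hence the series converges for |u + 8| < 1/(11/20) = 20/11, so the radius of convergence is 20/11.
When u = -68/11, the series is dominated by a constant times Σ 1/n³, which converges (p = 3 > 1).
When u = -108/11, absolute convergence follows by limit comparison with Σ 1/n³.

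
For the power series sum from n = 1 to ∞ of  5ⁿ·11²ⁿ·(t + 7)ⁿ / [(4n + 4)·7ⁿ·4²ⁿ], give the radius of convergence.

R = 112/605

By the ratio test, |a_{n+1}/a_n| = [(4n + 4)/(4(n+1) + 4)] · 5·121/(7·16) → 605/112.
Convergence for |t + 7| · 605/112 < 1, i.e. |t + 7| < 112/605. So R = 112/605.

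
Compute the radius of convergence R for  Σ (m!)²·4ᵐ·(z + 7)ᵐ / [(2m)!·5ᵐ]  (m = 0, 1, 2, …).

Ratio test: |a_{m+1}/a_m| = (m+1)²/[(2m+1)·(2m+2)] · 4/5 → 1/5 as m → ∞.
Hence the series converges for |z + 7| < 1/(1/5) = 5, so the radius of convergence is 5.

R = 5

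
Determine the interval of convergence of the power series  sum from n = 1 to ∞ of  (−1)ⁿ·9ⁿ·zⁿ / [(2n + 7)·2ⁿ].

The ratio of consecutive coefficients is [(2n + 7)/(2(n+1) + 7)] · 9/2 → 9/2.
The series converges when 9/2 · |z| < 1, giving R = 2/9.
When z = 2/9, the terms alternate in sign and decrease monotonically to 0 in absolute value (size ~ c/n), so the alternating series test gives convergence.
Check z = -2/9: comparison with the harmonic series Σ 1/n shows the series diverges.

(-2/9, 2/9]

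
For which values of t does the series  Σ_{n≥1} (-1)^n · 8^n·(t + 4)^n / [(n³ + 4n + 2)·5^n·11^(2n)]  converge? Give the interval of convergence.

[-637/8, 573/8]

The ratio of consecutive coefficients is [(n³ + 4n + 2)/((n+1)³ + 4(n+1) + 2)] · 8/(5·121) → 8/605.
Thus R = 1/(8/605) = 605/8.
At t = 573/8: absolute convergence follows by limit comparison with Σ 1/n³.
When t = -637/8, the terms are on the order of 1/n³, so the series converges absolutely by comparison with the p-series (p = 3 > 1).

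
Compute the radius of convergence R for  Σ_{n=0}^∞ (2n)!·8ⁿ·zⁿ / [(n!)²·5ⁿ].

By the ratio test, |a_{n+1}/a_n| = (2n+1)·(2n+2)/(n+1)² · 8/5 → 32/5.
Convergence for |z| · 32/5 < 1, i.e. |z| < 5/32. So R = 5/32.

R = 5/32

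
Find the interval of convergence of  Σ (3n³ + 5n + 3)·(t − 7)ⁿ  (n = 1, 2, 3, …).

(6, 8)

Apply the ratio test: |a_{n+1}| / |a_n| = (3(n+1)³ + 5(n+1) + 3)/(3n³ + 5n + 3), which tends to 1 as n → ∞.
Hence R = 1.
When t = 8, the terms do not tend to 0, so the series diverges.
At t = 6: the terms have absolute value of order n³, which does not tend to 0, so the series diverges by the divergence test.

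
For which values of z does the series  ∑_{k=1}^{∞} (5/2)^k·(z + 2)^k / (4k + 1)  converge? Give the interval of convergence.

The ratio of consecutive coefficients is [(4k + 1)/(4(k+1) + 1)] · 5/2 → 5/2.
Convergence for |z + 2| · 5/2 < 1, i.e. |z + 2| < 2/5. So R = 2/5.
When z = -8/5, the terms behave like c/k; limit comparison with the harmonic series gives divergence.
At z = -12/5: convergence follows from the alternating series test (terms decrease monotonically to 0).

[-12/5, -8/5)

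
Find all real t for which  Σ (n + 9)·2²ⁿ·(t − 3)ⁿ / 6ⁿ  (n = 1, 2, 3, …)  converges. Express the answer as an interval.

(3/2, 9/2)

Ratio test: |a_{n+1}/a_n| = [((n+1) + 9)/(n + 9)] · 4/6 → 2/3 as n → ∞.
Thus R = 1/(2/3) = 3/2.
Check t = 9/2: the terms have absolute value of order n, which does not tend to 0, so the series diverges by the divergence test.
When t = 3/2, the n-th term does not approach 0; divergence by the term test.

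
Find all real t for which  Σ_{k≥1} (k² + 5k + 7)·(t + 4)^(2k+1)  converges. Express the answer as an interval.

By the ratio test, |a_{k+1}/a_k| = ((k+1)² + 5(k+1) + 7)/(k² + 5k + 7) → 1.
Since the exponent of (t + 4) increases by 2 each term, convergence requires |t + 4|² < 1, hence R = 1.
At t = -3: the terms have absolute value of order k², which does not tend to 0, so the series diverges by the divergence test.
At t = -5: the terms do not tend to 0, so the series diverges.

(-5, -3)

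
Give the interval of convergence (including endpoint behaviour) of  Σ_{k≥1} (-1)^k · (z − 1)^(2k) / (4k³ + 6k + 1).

[0, 2]

The ratio of consecutive coefficients is (4k³ + 6k + 1)/(4(k+1)³ + 6(k+1) + 1) → 1.
Since the exponent of (z − 1) increases by 2 each term, convergence requires |z − 1|² < 1, hence R = 1.
Check z = 2: the terms are on the order of 1/k³, so the series converges absolutely by comparison with the p-series (p = 3 > 1).
Check z = 0: the series is dominated by a constant times Σ 1/k³, which converges (p = 3 > 1).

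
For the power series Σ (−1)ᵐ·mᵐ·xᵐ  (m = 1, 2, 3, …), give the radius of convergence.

R = 0

By the Cauchy root test, |a_m|^(1/m) = m → ∞.
The root grows without bound, so R = 0 (convergence only at x = 0).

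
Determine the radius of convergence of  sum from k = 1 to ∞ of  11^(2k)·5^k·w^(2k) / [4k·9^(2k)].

R = 9√5/55

Ratio test: |a_{k+1}/a_k| = [4k/4(k+1)] · 121·5/81 → 605/81 as k → ∞.
Writing y = w², the series in y has radius 81/605, so |w| < √(81/605) and R = 9√5/55.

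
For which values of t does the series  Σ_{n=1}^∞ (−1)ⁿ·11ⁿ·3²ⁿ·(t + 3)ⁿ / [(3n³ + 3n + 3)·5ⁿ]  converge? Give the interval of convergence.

Apply the ratio test: |a_{n+1}| / |a_n| = [(3n³ + 3n + 3)/(3(n+1)³ + 3(n+1) + 3)] · 11·9/5, which tends to 99/5 as n → ∞.
The series converges when 99/5 · |t + 3| < 1, giving R = 5/99.
Endpoint t = -292/99: the series is dominated by a constant times Σ 1/n³, which converges (p = 3 > 1).
When t = -302/99, absolute convergence follows by limit comparison with Σ 1/n³.

[-302/99, -292/99]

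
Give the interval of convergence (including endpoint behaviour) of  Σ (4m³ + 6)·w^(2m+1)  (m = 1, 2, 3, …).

(-1, 1)

The ratio of consecutive coefficients is (4(m+1)³ + 6)/(4m³ + 6) → 1.
Writing y = w², the series in y has radius 1, so |w| < √(1) = 1 and R = 1.
When w = 1, the terms do not tend to 0, so the series diverges.
When w = -1, the terms do not tend to 0, so the series diverges.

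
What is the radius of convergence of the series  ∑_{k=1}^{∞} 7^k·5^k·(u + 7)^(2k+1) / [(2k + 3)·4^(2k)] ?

R = 4√35/35

Apply the ratio test: |a_{k+1}| / |a_k| = [(2k + 3)/(2(k+1) + 3)] · 7·5/16, which tends to 35/16 as k → ∞.
Since the exponent of (u + 7) increases by 2 each term, convergence requires |u + 7|² < 16/35, hence R = 4√35/35.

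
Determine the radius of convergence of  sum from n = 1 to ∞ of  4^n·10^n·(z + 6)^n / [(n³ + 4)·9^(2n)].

R = 81/40

Apply the ratio test: |a_{n+1}| / |a_n| = [(n³ + 4)/((n+1)³ + 4)] · 4·10/81, which tends to 40/81 as n → ∞.
Convergence for |z + 6| · 40/81 < 1, i.e. |z + 6| < 81/40. So R = 81/40.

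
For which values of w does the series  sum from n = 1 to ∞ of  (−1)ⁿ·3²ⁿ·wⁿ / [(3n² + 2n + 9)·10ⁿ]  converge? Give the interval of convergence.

[-10/9, 10/9]

The ratio of consecutive coefficients is [(3n² + 2n + 9)/(3(n+1)² + 2(n+1) + 9)] · 9/10 → 9/10.
Thus R = 1/(9/10) = 10/9.
At w = 10/9: the terms are on the order of 1/n², so the series converges absolutely by comparison with the p-series (p = 2 > 1).
At w = -10/9: the series is dominated by a constant times Σ 1/n², which converges (p = 2 > 1).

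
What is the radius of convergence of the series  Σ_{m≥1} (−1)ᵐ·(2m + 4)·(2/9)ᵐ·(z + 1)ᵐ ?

R = 9/2

Apply the ratio test: |a_{m+1}| / |a_m| = [(2(m+1) + 4)/(2m + 4)] · 2/9, which tends to 2/9 as m → ∞.
Thus R = 1/(2/9) = 9/2.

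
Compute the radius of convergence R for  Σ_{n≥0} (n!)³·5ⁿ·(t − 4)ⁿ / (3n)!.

R = 27/5

By the ratio test, |a_{n+1}/a_n| = (n+1)³/[(3n+1)·(3n+2)·(3n+3)] · 5 → 5/27.
The series converges when 5/27 · |t − 4| < 1, giving R = 27/5.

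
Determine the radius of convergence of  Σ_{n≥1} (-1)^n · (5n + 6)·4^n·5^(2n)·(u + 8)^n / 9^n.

R = 9/100

By the ratio test, |a_{n+1}/a_n| = [(5(n+1) + 6)/(5n + 6)] · 4·25/9 → 100/9.
Convergence for |u + 8| · 100/9 < 1, i.e. |u + 8| < 9/100. So R = 9/100.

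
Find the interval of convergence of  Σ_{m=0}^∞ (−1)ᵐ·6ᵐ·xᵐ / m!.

The ratio of consecutive coefficients is 6 · 1/(m+1) → 0.
Since the limit is 0 < 1 for every x, the series converges on all of ℝ and R = ∞.

(−∞, ∞)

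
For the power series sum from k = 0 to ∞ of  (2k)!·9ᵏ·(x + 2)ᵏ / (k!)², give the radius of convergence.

R = 1/36

Apply the ratio test: |a_{k+1}| / |a_k| = (2k+1)·(2k+2)/(k+1)² · 9, which tends to 36 as k → ∞.
The series converges when 36 · |x + 2| < 1, giving R = 1/36.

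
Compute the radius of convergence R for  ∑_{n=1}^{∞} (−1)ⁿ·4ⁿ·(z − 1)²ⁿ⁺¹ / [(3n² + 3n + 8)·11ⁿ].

Apply the ratio test: |a_{n+1}| / |a_n| = [(3n² + 3n + 8)/(3(n+1)² + 3(n+1) + 8)] · 4/11, which tends to 4/11 as n → ∞.
Writing y = (z − 1)², the series in y has radius 11/4, so |z − 1| < √(11/4) and R = √11/2.

R = √11/2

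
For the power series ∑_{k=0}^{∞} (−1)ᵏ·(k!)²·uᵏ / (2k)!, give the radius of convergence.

Apply the ratio test: |a_{k+1}| / |a_k| = (k+1)²/[(2k+1)·(2k+2)], which tends to 1/4 as k → ∞.
Convergence for |u| · 1/4 < 1, i.e. |u| < 4. So R = 4.

R = 4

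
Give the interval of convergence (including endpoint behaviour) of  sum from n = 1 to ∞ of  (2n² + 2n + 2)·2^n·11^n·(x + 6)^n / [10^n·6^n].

(-96/11, -36/11)

Apply the ratio test: |a_{n+1}| / |a_n| = [(2(n+1)² + 2(n+1) + 2)/(2n² + 2n + 2)] · 2·11/(10·6), which tends to 11/30 as n → ∞.
Thus R = 1/(11/30) = 30/11.
At x = -36/11: the terms have absolute value of order n², which does not tend to 0, so the series diverges by the divergence test.
When x = -96/11, the terms do not tend to 0, so the series diverges.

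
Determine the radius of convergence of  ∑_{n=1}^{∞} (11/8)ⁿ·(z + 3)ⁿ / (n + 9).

R = 8/11

The ratio of consecutive coefficients is [(n + 9)/((n+1) + 9)] · 11/8 → 11/8.
Thus R = 1/(11/8) = 8/11.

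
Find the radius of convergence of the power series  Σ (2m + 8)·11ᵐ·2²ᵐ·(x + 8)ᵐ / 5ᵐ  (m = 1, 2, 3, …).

R = 5/44

The ratio of consecutive coefficients is [(2(m+1) + 8)/(2m + 8)] · 11·4/5 → 44/5.
Hence the series converges for |x + 8| < 1/(44/5) = 5/44, so the radius of convergence is 5/44.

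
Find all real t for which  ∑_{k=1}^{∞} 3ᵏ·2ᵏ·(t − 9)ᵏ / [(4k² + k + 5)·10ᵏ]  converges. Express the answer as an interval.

[22/3, 32/3]

The ratio of consecutive coefficients is [(4k² + k + 5)/(4(k+1)² + (k+1) + 5)] · 3·2/10 → 3/5.
The series converges when 3/5 · |t − 9| < 1, giving R = 5/3.
Check t = 32/3: the series is dominated by a constant times Σ 1/k², which converges (p = 2 > 1).
When t = 22/3, the terms are on the order of 1/k², so the series converges absolutely by comparison with the p-series (p = 2 > 1).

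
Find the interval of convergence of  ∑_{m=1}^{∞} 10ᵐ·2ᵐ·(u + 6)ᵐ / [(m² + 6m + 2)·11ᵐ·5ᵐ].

Apply the ratio test: |a_{m+1}| / |a_m| = [(m² + 6m + 2)/((m+1)² + 6(m+1) + 2)] · 10·2/(11·5), which tends to 4/11 as m → ∞.
Hence the series converges for |u + 6| < 1/(4/11) = 11/4, so the radius of convergence is 11/4.
Check u = -13/4: the series is dominated by a constant times Σ 1/m², which converges (p = 2 > 1).
Check u = -35/4: the terms are on the order of 1/m², so the series converges absolutely by comparison with the p-series (p = 2 > 1).

[-35/4, -13/4]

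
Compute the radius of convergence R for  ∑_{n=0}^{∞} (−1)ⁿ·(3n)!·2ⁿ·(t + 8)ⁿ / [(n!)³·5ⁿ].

R = 5/54

By the ratio test, |a_{n+1}/a_n| = (3n+1)·(3n+2)·(3n+3)/(n+1)³ · 2/5 → 54/5.
Thus R = 1/(54/5) = 5/54.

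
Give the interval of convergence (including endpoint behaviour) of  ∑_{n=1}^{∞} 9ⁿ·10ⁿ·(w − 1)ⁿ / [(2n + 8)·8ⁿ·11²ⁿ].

By the ratio test, |a_{n+1}/a_n| = [(2n + 8)/(2(n+1) + 8)] · 9·10/(8·121) → 45/484.
Thus R = 1/(45/484) = 484/45.
Check w = 529/45: comparison with the harmonic series Σ 1/n shows the series diverges.
At w = -439/45: an alternating series whose terms decrease to 0 in absolute value, so it converges by the Leibniz criterion.

[-439/45, 529/45)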